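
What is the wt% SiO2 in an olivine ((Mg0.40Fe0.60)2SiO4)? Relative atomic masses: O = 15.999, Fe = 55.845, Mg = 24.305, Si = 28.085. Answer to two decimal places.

Molar mass of (Mg0.40Fe0.60)2SiO4 = 0.80×24.305 + 1.20×55.845 + 1×28.085 + 4×15.999 = 178.539 g/mol.
Each formula unit contains 1 Si, equivalent to 1/1 = 1.0000 mol SiO2.
M(SiO2) = 1×28.085 + 2×15.999 = 60.083 g/mol.
Mass of SiO2 per formula unit = 1.0000 × 60.083 = 60.083 g.
SiO2 wt% = 60.083 / 178.539 × 100 = 33.65%.

33.65 wt%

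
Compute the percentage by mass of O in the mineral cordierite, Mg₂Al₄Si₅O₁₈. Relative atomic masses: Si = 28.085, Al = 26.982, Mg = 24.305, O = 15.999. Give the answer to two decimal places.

Molar mass of Mg₂Al₄Si₅O₁₈: 2·24.305 + 4·26.982 + 5·28.085 + 18·15.999 = 584.945 g/mol.
Mass of O per formula unit: 18 × 15.999 = 287.982 g.
Weight fraction O = 287.982 / 584.945 = 0.4923.

49.23 wt%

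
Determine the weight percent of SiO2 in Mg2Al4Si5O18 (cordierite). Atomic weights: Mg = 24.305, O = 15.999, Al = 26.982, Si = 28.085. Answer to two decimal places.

Formula mass = 584.945 g/mol.
5 Si → 5.0000 mol SiO2 per formula unit; M(SiO2) = 60.083, so SiO2 mass = 300.415 g.
300.415/584.945 × 100 = 51.36 wt%.

51.36 wt%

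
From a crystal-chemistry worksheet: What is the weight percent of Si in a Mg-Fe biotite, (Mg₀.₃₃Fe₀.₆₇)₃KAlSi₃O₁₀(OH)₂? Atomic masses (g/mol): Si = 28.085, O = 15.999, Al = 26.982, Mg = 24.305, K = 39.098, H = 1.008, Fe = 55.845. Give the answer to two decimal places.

M((Mg₀.₃₃Fe₀.₆₇)₃KAlSi₃O₁₀(OH)₂) = 480.649 g/mol.
Si contributes 3 × 28.085 = 84.255 g per mole.
84.255/480.649 = 0.1753 → 17.53%.

17.53 mass %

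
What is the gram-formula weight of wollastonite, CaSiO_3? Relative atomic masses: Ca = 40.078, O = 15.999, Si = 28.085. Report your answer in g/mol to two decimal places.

Ca: 1 × 40.078 = 40.0780
Si: 1 × 28.085 = 28.0850
O: 3 × 15.999 = 47.9970
Summing the contributions gives the formula mass.

116.16 g/mol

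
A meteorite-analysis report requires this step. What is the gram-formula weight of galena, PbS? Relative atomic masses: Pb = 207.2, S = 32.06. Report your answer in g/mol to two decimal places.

Pb: 1 × 207.2 = 207.2000
S: 1 × 32.06 = 32.0600
Summing the contributions gives the formula mass.

239.26 g/mol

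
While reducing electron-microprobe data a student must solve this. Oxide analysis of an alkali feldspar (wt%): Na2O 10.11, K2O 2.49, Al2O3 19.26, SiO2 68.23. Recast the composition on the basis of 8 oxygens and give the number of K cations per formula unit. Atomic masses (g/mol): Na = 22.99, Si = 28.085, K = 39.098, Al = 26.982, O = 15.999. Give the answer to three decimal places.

10.11 wt% Na2O ÷ 61.979 g/mol = 0.16312 mol, giving 0.32624 Na and 0.16312 O.
2.49 wt% K2O ÷ 94.195 g/mol = 0.02643 mol, giving 0.05286 K and 0.02643 O.
19.26 wt% Al2O3 ÷ 101.961 g/mol = 0.18890 mol, giving 0.37780 Al and 0.56670 O.
68.23 wt% SiO2 ÷ 60.083 g/mol = 1.13560 mol, giving 1.13560 Si and 2.27120 O.
Oxygen sums to 3.02745; scaling by 8/3.02745 = 2.64249 puts the formula on 8 O.
K: 0.05286 × 2.64249 = 0.140 atoms per formula unit.

0.140 K apfu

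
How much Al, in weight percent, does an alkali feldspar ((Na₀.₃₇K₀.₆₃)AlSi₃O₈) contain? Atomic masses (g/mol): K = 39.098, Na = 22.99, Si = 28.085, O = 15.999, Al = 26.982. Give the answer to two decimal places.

9.91 weight percent

Formula mass = 0.37·22.99 + 0.63·39.098 + 1·26.982 + 3·28.085 + 8·15.999 = 272.367 g/mol, of which 26.982 g is Al.
So Al makes up 26.982/272.367 = 0.0991 of the mass, i.e. 9.91%.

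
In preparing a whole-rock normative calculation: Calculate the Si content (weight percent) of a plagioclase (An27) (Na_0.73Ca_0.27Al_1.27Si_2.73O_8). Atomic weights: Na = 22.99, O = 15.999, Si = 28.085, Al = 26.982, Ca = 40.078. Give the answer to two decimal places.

Molar mass of Na_0.73Ca_0.27Al_1.27Si_2.73O_8: 0.73*22.99 + 0.27*40.078 + 1.27*26.982 + 2.73*28.085 + 8*15.999 = 266.535 g/mol.
Mass of Si per formula unit: 2.73 × 28.085 = 76.672 g.
Weight fraction Si = 76.672 / 266.535 = 0.2877.

28.77 weight percent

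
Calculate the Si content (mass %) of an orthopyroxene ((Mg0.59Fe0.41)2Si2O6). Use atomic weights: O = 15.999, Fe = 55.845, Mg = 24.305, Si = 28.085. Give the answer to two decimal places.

M((Mg0.59Fe0.41)2Si2O6) = 226.637 g/mol.
Si contributes 2 × 28.085 = 56.170 g per mole.
56.170/226.637 = 0.2478 → 24.78%.

24.78 mass %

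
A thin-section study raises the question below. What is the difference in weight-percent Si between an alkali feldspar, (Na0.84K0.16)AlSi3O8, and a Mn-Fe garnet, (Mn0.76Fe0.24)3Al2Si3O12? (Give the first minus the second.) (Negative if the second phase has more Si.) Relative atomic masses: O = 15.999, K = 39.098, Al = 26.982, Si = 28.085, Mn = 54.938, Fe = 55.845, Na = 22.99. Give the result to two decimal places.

14.82 percentage points

Si in (Na0.84K0.16)AlSi3O8: molar mass 264.796 g/mol; 3×28.085 = 84.255 g → 31.82 wt%.
Si in (Mn0.76Fe0.24)3Al2Si3O12: molar mass 495.674 g/mol; 3×28.085 = 84.255 g → 17.00 wt%.
Difference = 31.82 − 17.00 = 14.82 percentage points.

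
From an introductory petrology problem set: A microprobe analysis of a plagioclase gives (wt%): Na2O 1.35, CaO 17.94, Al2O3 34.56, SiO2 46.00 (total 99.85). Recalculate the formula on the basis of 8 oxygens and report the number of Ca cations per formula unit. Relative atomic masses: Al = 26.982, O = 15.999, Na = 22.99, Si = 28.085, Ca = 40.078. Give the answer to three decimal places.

Na2O: 1.35/61.979 = 0.02178 mol → 0.04356 mol Na, 0.02178 mol O.
CaO: 17.94/56.077 = 0.31992 mol → 0.31992 mol Ca, 0.31992 mol O.
Al2O3: 34.56/101.961 = 0.33895 mol → 0.67790 mol Al, 1.01685 mol O.
SiO2: 46.00/60.083 = 0.76561 mol → 0.76561 mol Si, 1.53122 mol O.
Total oxygen = 2.88977 mol. Normalization factor = 8/2.88977 = 2.76839.
Ca per 8 O = 0.31992 × 2.76839 = 0.886.

0.886 Ca apfu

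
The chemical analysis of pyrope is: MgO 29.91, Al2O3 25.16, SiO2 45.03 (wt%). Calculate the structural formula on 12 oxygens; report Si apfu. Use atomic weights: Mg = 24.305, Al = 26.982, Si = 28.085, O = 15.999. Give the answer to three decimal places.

3.017 Si apfu

MgO (M=40.304): mol = 0.74211; Mg = 0.74211, O = 0.74211.
Al2O3 (M=101.961): mol = 0.24676; Al = 0.49352, O = 0.74028.
SiO2 (M=60.083): mol = 0.74946; Si = 0.74946, O = 1.49892.
ΣO = 2.98131; factor = 12/ΣO = 4.02508.
Si apfu = 0.74946 × 4.02508 = 3.017.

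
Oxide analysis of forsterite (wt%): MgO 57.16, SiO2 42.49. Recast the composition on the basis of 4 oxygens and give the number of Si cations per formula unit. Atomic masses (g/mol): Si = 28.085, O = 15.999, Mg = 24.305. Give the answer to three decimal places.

0.999 Si apfu

MgO (M=40.304): mol = 1.41822; Mg = 1.41822, O = 1.41822.
SiO2 (M=60.083): mol = 0.70719; Si = 0.70719, O = 1.41438.
ΣO = 2.83260; factor = 4/ΣO = 1.41213.
Si apfu = 0.70719 × 1.41213 = 0.999.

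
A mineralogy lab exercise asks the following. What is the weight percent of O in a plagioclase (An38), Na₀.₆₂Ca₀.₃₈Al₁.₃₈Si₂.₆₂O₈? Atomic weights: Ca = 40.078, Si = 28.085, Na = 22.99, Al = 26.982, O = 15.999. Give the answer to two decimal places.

47.71 mass %

Molar mass of Na₀.₆₂Ca₀.₃₈Al₁.₃₈Si₂.₆₂O₈: 0.62×22.99 + 0.38×40.078 + 1.38×26.982 + 2.62×28.085 + 8×15.999 = 268.293 g/mol.
Mass of O per formula unit: 8 × 15.999 = 127.992 g.
Weight fraction O = 127.992 / 268.293 = 0.4771.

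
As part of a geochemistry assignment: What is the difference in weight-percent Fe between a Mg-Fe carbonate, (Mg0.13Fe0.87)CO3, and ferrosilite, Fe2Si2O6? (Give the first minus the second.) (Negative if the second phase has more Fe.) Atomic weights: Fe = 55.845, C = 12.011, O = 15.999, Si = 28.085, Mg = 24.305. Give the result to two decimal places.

Fe in (Mg0.13Fe0.87)CO3: molar mass 111.753 g/mol; 0.87×55.845 = 48.585 g → 43.48 wt%.
Fe in Fe2Si2O6: molar mass 263.854 g/mol; 2×55.845 = 111.690 g → 42.33 wt%.
Difference = 43.48 − 42.33 = 1.15 percentage points.

1.15 percentage points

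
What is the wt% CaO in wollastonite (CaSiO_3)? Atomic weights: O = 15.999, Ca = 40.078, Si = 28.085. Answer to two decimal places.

48.28 wt%

Molar mass of CaSiO_3 = 1·40.078 + 1·28.085 + 3·15.999 = 116.160 g/mol.
Each formula unit contains 1 Ca, equivalent to 1/1 = 1.0000 mol CaO.
M(CaO) = 1×40.078 + 1×15.999 = 56.077 g/mol.
Mass of CaO per formula unit = 1.0000 × 56.077 = 56.077 g.
CaO wt% = 56.077 / 116.160 × 100 = 48.28%.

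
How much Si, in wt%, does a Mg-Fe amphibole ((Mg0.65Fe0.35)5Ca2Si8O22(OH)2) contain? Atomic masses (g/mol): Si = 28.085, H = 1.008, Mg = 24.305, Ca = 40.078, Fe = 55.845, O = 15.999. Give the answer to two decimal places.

25.90 wt%

M((Mg0.65Fe0.35)5Ca2Si8O22(OH)2) = 867.548 g/mol.
Si contributes 8 × 28.085 = 224.680 g per mole.
224.680/867.548 = 0.2590 → 25.90%.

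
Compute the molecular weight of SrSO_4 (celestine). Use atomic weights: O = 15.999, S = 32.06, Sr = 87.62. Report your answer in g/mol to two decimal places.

183.68 g/mol

The formula mass is the sum 1(87.62) + 1(32.06) + 4(15.999).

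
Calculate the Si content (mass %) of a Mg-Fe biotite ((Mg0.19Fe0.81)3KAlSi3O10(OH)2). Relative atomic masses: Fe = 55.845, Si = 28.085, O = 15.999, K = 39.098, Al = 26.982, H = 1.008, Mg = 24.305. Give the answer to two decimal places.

Molar mass of (Mg0.19Fe0.81)3KAlSi3O10(OH)2: 0.57·24.305 + 2.43·55.845 + 1·39.098 + 1·26.982 + 3·28.085 + 12·15.999 + 2·1.008 = 493.896 g/mol.
Mass of Si per formula unit: 3 × 28.085 = 84.255 g.
Weight fraction Si = 84.255 / 493.896 = 0.1706.

17.06 mass %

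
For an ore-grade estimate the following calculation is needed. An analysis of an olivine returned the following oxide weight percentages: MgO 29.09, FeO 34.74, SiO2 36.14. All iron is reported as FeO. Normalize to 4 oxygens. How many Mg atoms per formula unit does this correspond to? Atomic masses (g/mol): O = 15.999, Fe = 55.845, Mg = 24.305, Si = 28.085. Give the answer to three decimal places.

1.199 Mg apfu

29.09 wt% MgO ÷ 40.304 g/mol = 0.72176 mol, giving 0.72176 Mg and 0.72176 O.
34.74 wt% FeO ÷ 71.844 g/mol = 0.48355 mol, giving 0.48355 Fe and 0.48355 O.
36.14 wt% SiO2 ÷ 60.083 g/mol = 0.60150 mol, giving 0.60150 Si and 1.20300 O.
Oxygen sums to 2.40831; scaling by 4/2.40831 = 1.66092 puts the formula on 4 O.
Mg: 0.72176 × 1.66092 = 1.199 atoms per formula unit.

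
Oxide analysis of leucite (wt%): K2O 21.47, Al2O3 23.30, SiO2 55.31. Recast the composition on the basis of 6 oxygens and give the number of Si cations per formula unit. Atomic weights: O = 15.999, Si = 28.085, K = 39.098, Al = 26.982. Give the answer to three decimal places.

K2O (M=94.195): mol = 0.22793; K = 0.45586, O = 0.22793.
Al2O3 (M=101.961): mol = 0.22852; Al = 0.45704, O = 0.68556.
SiO2 (M=60.083): mol = 0.92056; Si = 0.92056, O = 1.84112.
ΣO = 2.75461; factor = 6/ΣO = 2.17817.
Si apfu = 0.92056 × 2.17817 = 2.005.

2.005 Si apfu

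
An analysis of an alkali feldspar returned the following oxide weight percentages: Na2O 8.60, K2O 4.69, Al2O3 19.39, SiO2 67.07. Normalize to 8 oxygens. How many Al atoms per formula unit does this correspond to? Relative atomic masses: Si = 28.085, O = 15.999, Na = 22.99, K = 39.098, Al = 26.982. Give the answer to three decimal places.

8.60 wt% Na2O ÷ 61.979 g/mol = 0.13876 mol, giving 0.27752 Na and 0.13876 O.
4.69 wt% K2O ÷ 94.195 g/mol = 0.04979 mol, giving 0.09958 K and 0.04979 O.
19.39 wt% Al2O3 ÷ 101.961 g/mol = 0.19017 mol, giving 0.38034 Al and 0.57051 O.
67.07 wt% SiO2 ÷ 60.083 g/mol = 1.11629 mol, giving 1.11629 Si and 2.23258 O.
Oxygen sums to 2.99164; scaling by 8/2.99164 = 2.67412 puts the formula on 8 O.
Al: 0.38034 × 2.67412 = 1.017 atoms per formula unit.

1.017 Al apfu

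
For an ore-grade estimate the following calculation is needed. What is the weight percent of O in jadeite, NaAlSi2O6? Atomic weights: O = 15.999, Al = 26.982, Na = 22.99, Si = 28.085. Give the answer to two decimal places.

47.49 mass %

Formula mass = 1·22.99 + 1·26.982 + 2·28.085 + 6·15.999 = 202.136 g/mol, of which 95.994 g is O.
So O makes up 95.994/202.136 = 0.4749 of the mass, i.e. 47.49%.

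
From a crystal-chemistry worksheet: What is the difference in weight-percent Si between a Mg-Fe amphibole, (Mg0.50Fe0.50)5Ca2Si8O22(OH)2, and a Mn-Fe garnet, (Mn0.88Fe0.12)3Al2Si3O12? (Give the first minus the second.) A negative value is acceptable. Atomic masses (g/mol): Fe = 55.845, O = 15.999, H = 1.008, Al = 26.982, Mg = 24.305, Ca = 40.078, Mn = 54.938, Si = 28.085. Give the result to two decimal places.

8.20 percentage points

First mineral: 224.680 g Si in 891.203 g formula = 25.21 wt% Si.
Second mineral: 84.255 g Si in 495.348 g formula = 17.01 wt% Si.
25.21% − 17.01% gives a difference of 8.20 percentage points.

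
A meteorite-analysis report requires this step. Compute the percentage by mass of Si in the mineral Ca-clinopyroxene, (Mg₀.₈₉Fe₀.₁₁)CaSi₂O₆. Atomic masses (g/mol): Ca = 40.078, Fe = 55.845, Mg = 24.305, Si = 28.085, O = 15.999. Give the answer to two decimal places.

25.53 weight percent

Formula mass = 0.89·24.305 + 0.11·55.845 + 1·40.078 + 2·28.085 + 6·15.999 = 220.016 g/mol, of which 56.170 g is Si.
So Si makes up 56.170/220.016 = 0.2553 of the mass, i.e. 25.53%.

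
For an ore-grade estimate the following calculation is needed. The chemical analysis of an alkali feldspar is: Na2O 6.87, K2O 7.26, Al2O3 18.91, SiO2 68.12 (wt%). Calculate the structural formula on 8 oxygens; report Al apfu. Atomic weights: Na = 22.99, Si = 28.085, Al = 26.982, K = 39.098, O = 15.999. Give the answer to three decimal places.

6.87 wt% Na2O ÷ 61.979 g/mol = 0.11084 mol, giving 0.22168 Na and 0.11084 O.
7.26 wt% K2O ÷ 94.195 g/mol = 0.07707 mol, giving 0.15414 K and 0.07707 O.
18.91 wt% Al2O3 ÷ 101.961 g/mol = 0.18546 mol, giving 0.37092 Al and 0.55638 O.
68.12 wt% SiO2 ÷ 60.083 g/mol = 1.13376 mol, giving 1.13376 Si and 2.26752 O.
Oxygen sums to 3.01181; scaling by 8/3.01181 = 2.65621 puts the formula on 8 O.
Al: 0.37092 × 2.65621 = 0.985 atoms per formula unit.

0.985 Al apfu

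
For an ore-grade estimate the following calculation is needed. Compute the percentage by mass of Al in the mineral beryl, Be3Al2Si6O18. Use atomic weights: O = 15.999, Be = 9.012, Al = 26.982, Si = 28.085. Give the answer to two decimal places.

10.04 wt%

Molar mass of Be3Al2Si6O18: 3×9.012 + 2×26.982 + 6×28.085 + 18×15.999 = 537.492 g/mol.
Mass of Al per formula unit: 2 × 26.982 = 53.964 g.
Weight fraction Al = 53.964 / 537.492 = 0.1004.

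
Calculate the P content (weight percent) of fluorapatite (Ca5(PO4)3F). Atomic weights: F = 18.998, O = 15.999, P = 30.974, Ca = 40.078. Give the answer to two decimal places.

M(Ca5(PO4)3F) = 504.298 g/mol.
P contributes 3 × 30.974 = 92.922 g per mole.
92.922/504.298 = 0.1843 → 18.43%.

18.43 weight percent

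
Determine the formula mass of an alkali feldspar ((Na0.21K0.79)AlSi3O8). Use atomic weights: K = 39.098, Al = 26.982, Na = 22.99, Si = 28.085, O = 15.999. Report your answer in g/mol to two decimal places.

274.94 g/mol

M = 0.21·22.99 + 0.79·39.098 + 1·26.982 + 3·28.085 + 8·15.999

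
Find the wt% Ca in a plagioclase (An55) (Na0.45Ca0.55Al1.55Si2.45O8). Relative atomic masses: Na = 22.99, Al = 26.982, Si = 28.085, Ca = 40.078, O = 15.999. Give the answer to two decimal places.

Formula mass = 0.45·22.99 + 0.55·40.078 + 1.55·26.982 + 2.45·28.085 + 8·15.999 = 271.011 g/mol, of which 22.043 g is Ca.
So Ca makes up 22.043/271.011 = 0.0813 of the mass, i.e. 8.13%.

8.13 weight percent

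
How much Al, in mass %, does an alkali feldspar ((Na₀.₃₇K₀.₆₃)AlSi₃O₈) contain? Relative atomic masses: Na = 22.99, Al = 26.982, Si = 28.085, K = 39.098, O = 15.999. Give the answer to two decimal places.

9.91 mass %

Formula mass = 0.37·22.99 + 0.63·39.098 + 1·26.982 + 3·28.085 + 8·15.999 = 272.367 g/mol, of which 26.982 g is Al.
So Al makes up 26.982/272.367 = 0.0991 of the mass, i.e. 9.91%.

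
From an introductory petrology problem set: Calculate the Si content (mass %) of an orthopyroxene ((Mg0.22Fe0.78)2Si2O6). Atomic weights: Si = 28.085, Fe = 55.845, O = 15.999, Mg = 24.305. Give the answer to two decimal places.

22.47 mass %

M((Mg0.22Fe0.78)2Si2O6) = 249.976 g/mol.
Si contributes 2 × 28.085 = 56.170 g per mole.
56.170/249.976 = 0.2247 → 22.47%.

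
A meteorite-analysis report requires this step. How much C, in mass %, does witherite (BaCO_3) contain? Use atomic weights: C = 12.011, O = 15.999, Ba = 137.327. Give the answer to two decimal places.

Molar mass of BaCO_3: 1×137.327 + 1×12.011 + 3×15.999 = 197.335 g/mol.
Mass of C per formula unit: 1 × 12.011 = 12.011 g.
Weight fraction C = 12.011 / 197.335 = 0.0609.

6.09 mass %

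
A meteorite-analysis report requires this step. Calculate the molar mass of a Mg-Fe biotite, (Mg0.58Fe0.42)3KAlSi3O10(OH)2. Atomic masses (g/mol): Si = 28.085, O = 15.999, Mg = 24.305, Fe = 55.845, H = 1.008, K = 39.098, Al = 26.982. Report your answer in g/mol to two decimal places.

Mg: 1.74 × 24.305 = 42.2907
Fe: 1.26 × 55.845 = 70.3647
K: 1 × 39.098 = 39.0980
Al: 1 × 26.982 = 26.9820
Si: 3 × 28.085 = 84.2550
O: 12 × 15.999 = 191.9880
H: 2 × 1.008 = 2.0160
Summing the contributions gives the formula mass.

456.99 g/mol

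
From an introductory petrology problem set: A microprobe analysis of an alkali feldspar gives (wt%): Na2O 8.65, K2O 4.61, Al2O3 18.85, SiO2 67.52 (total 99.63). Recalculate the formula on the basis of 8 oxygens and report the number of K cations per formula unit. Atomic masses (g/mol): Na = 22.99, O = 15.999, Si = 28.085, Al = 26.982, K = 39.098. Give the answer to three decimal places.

8.65 wt% Na2O ÷ 61.979 g/mol = 0.13956 mol, giving 0.27912 Na and 0.13956 O.
4.61 wt% K2O ÷ 94.195 g/mol = 0.04894 mol, giving 0.09788 K and 0.04894 O.
18.85 wt% Al2O3 ÷ 101.961 g/mol = 0.18487 mol, giving 0.36974 Al and 0.55461 O.
67.52 wt% SiO2 ÷ 60.083 g/mol = 1.12378 mol, giving 1.12378 Si and 2.24756 O.
Oxygen sums to 2.99067; scaling by 8/2.99067 = 2.67499 puts the formula on 8 O.
K: 0.09788 × 2.67499 = 0.262 atoms per formula unit.

0.262 K apfu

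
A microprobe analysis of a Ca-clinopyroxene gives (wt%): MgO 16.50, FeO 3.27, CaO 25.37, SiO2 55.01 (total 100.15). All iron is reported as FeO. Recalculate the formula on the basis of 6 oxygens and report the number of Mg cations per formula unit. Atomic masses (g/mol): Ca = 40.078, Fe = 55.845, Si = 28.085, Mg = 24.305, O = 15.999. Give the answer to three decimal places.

0.897 Mg apfu

16.50 wt% MgO ÷ 40.304 g/mol = 0.40939 mol, giving 0.40939 Mg and 0.40939 O.
3.27 wt% FeO ÷ 71.844 g/mol = 0.04552 mol, giving 0.04552 Fe and 0.04552 O.
25.37 wt% CaO ÷ 56.077 g/mol = 0.45241 mol, giving 0.45241 Ca and 0.45241 O.
55.01 wt% SiO2 ÷ 60.083 g/mol = 0.91557 mol, giving 0.91557 Si and 1.83114 O.
Oxygen sums to 2.73846; scaling by 6/2.73846 = 2.19101 puts the formula on 6 O.
Mg: 0.40939 × 2.19101 = 0.897 atoms per formula unit.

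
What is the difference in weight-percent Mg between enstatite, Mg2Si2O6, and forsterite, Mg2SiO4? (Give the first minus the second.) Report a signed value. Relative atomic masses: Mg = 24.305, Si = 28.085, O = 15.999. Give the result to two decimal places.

-10.34 percentage points

M(Mg2Si2O6) = 200.774 g/mol, so wt% Mg = 48.610/200.774 × 100 = 24.21%.
M(Mg2SiO4) = 140.691 g/mol, so wt% Mg = 48.610/140.691 × 100 = 34.55%.
24.21 − 34.55 = -10.34 pp.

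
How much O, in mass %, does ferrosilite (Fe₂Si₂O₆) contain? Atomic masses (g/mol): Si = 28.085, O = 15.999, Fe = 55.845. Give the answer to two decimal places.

Formula mass = 2×55.845 + 2×28.085 + 6×15.999 = 263.854 g/mol, of which 95.994 g is O.
So O makes up 95.994/263.854 = 0.3638 of the mass, i.e. 36.38%.

36.38 mass %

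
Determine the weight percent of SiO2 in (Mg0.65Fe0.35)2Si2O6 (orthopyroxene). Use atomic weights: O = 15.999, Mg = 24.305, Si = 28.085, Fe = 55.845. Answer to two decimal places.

M((Mg0.65Fe0.35)2Si2O6) = 222.852 g/mol; M(SiO2) = 60.083 g/mol.
Moles SiO2 per formula unit = 2 Si ÷ 1 = 2.0000.
SiO2 fraction = (2.0000 × 60.083) / 222.852 = 120.166/222.852 = 0.5392.

53.92 wt%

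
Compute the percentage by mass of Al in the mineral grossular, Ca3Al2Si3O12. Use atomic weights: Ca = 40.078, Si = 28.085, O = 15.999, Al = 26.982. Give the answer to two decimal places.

M(Ca3Al2Si3O12) = 450.441 g/mol.
Al contributes 2 × 26.982 = 53.964 g per mole.
53.964/450.441 = 0.1198 → 11.98%.

11.98 wt%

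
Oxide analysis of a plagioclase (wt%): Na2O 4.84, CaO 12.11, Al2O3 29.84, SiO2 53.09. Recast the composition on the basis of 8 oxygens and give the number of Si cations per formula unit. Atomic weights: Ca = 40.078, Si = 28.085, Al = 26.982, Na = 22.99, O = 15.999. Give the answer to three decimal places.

2.405 Si apfu

Na2O (M=61.979): mol = 0.07809; Na = 0.15618, O = 0.07809.
CaO (M=56.077): mol = 0.21595; Ca = 0.21595, O = 0.21595.
Al2O3 (M=101.961): mol = 0.29266; Al = 0.58532, O = 0.87798.
SiO2 (M=60.083): mol = 0.88361; Si = 0.88361, O = 1.76722.
ΣO = 2.93924; factor = 8/ΣO = 2.72179.
Si apfu = 0.88361 × 2.72179 = 2.405.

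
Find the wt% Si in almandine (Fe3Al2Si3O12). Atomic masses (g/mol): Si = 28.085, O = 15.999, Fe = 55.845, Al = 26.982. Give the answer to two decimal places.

16.93 wt%

Formula mass = 3·55.845 + 2·26.982 + 3·28.085 + 12·15.999 = 497.742 g/mol, of which 84.255 g is Si.
So Si makes up 84.255/497.742 = 0.1693 of the mass, i.e. 16.93%.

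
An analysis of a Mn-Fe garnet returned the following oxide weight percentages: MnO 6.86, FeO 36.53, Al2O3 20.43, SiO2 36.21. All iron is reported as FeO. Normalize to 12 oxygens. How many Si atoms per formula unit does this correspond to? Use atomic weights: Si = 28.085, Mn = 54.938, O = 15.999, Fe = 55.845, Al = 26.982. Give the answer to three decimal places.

6.86 wt% MnO ÷ 70.937 g/mol = 0.09671 mol, giving 0.09671 Mn and 0.09671 O.
36.53 wt% FeO ÷ 71.844 g/mol = 0.50846 mol, giving 0.50846 Fe and 0.50846 O.
20.43 wt% Al2O3 ÷ 101.961 g/mol = 0.20037 mol, giving 0.40074 Al and 0.60111 O.
36.21 wt% SiO2 ÷ 60.083 g/mol = 0.60267 mol, giving 0.60267 Si and 1.20534 O.
Oxygen sums to 2.41162; scaling by 12/2.41162 = 4.97591 puts the formula on 12 O.
Si: 0.60267 × 4.97591 = 2.999 atoms per formula unit.

2.999 Si apfu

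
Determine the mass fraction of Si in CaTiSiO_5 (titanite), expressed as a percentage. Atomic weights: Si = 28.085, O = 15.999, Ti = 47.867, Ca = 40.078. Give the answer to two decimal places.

M(CaTiSiO_5) = 196.025 g/mol.
Si contributes 1 × 28.085 = 28.085 g per mole.
28.085/196.025 = 0.1433 → 14.33%.

14.33 weight percent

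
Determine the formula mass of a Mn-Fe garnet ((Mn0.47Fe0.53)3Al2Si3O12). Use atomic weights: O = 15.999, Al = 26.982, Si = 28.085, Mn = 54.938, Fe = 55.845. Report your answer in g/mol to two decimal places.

The formula mass is the sum 1.41×54.938 + 1.59×55.845 + 2×26.982 + 3×28.085 + 12×15.999.

496.46 g/mol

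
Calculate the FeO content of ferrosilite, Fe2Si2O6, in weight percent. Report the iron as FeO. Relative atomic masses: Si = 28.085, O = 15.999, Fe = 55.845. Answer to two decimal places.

54.46 wt%

M(Fe2Si2O6) = 263.854 g/mol; M(FeO) = 71.844 g/mol.
Moles FeO per formula unit = 2 Fe ÷ 1 = 2.0000.
FeO fraction = (2.0000 × 71.844) / 263.854 = 143.688/263.854 = 0.5446.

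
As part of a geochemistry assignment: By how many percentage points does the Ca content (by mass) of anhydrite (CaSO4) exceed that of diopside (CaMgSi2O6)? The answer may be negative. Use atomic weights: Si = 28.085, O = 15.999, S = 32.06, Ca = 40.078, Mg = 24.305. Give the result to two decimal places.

M(CaSO4) = 136.134 g/mol, so wt% Ca = 40.078/136.134 × 100 = 29.44%.
M(CaMgSi2O6) = 216.547 g/mol, so wt% Ca = 40.078/216.547 × 100 = 18.51%.
29.44 − 18.51 = 10.93 pp.

10.93 percentage points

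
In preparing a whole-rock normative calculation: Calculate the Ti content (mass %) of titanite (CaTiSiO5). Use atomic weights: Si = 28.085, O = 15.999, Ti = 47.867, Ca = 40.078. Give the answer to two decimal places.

24.42 mass %

Molar mass of CaTiSiO5: 1×40.078 + 1×47.867 + 1×28.085 + 5×15.999 = 196.025 g/mol.
Mass of Ti per formula unit: 1 × 47.867 = 47.867 g.
Weight fraction Ti = 47.867 / 196.025 = 0.2442.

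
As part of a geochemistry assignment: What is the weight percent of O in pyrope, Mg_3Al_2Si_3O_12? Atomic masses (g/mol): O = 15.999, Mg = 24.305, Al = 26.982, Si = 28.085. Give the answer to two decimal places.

Formula mass = 3*24.305 + 2*26.982 + 3*28.085 + 12*15.999 = 403.122 g/mol, of which 191.988 g is O.
So O makes up 191.988/403.122 = 0.4763 of the mass, i.e. 47.63%.

47.63 weight percent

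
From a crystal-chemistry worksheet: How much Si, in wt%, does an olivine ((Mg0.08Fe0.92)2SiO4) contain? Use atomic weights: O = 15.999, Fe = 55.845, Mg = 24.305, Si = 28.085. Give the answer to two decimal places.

Molar mass of (Mg0.08Fe0.92)2SiO4: 0.16·24.305 + 1.84·55.845 + 1·28.085 + 4·15.999 = 198.725 g/mol.
Mass of Si per formula unit: 1 × 28.085 = 28.085 g.
Weight fraction Si = 28.085 / 198.725 = 0.1413.

14.13 wt%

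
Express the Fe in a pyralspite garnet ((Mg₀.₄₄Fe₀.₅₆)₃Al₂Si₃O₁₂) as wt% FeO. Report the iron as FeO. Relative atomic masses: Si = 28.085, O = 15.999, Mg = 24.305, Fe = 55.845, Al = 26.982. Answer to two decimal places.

M((Mg₀.₄₄Fe₀.₅₆)₃Al₂Si₃O₁₂) = 456.109 g/mol; M(FeO) = 71.844 g/mol.
Moles FeO per formula unit = 1.68 Fe ÷ 1 = 1.6800.
FeO fraction = (1.6800 × 71.844) / 456.109 = 120.698/456.109 = 0.2646.

26.46 wt%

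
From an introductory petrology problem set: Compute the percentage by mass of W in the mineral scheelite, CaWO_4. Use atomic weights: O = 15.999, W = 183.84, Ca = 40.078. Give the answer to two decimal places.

63.85 wt%

Formula mass = 1×40.078 + 1×183.84 + 4×15.999 = 287.914 g/mol, of which 183.840 g is W.
So W makes up 183.840/287.914 = 0.6385 of the mass, i.e. 63.85%.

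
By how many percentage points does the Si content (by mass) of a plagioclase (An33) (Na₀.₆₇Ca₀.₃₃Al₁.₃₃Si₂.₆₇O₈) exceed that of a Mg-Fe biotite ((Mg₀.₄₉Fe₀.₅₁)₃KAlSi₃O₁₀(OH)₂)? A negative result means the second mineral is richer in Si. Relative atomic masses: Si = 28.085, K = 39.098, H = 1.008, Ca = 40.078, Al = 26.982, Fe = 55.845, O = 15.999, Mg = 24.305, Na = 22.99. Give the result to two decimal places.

9.93 percentage points

First mineral: 74.987 g Si in 267.494 g formula = 28.03 wt% Si.
Second mineral: 84.255 g Si in 465.510 g formula = 18.10 wt% Si.
28.03% − 18.10% gives a difference of 9.93 percentage points.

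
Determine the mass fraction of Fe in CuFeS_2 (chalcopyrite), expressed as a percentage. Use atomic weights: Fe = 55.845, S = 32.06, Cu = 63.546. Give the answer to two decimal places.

30.43 wt%

Formula mass = 1*63.546 + 1*55.845 + 2*32.06 = 183.511 g/mol, of which 55.845 g is Fe.
So Fe makes up 55.845/183.511 = 0.3043 of the mass, i.e. 30.43%.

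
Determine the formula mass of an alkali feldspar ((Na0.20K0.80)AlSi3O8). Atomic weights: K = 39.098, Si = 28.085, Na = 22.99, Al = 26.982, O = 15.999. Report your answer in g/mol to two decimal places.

The formula mass is the sum 0.20*22.99 + 0.80*39.098 + 1*26.982 + 3*28.085 + 8*15.999.

275.11 g/mol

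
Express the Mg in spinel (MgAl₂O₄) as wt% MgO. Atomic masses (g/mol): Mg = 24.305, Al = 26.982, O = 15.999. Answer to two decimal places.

28.33 wt%

Molar mass of MgAl₂O₄ = 1·24.305 + 2·26.982 + 4·15.999 = 142.265 g/mol.
Each formula unit contains 1 Mg, equivalent to 1/1 = 1.0000 mol MgO.
M(MgO) = 1×24.305 + 1×15.999 = 40.304 g/mol.
Mass of MgO per formula unit = 1.0000 × 40.304 = 40.304 g.
MgO wt% = 40.304 / 142.265 × 100 = 28.33%.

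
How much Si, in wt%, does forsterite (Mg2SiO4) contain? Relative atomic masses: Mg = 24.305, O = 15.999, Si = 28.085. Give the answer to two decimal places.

19.96 wt%

Formula mass = 2·24.305 + 1·28.085 + 4·15.999 = 140.691 g/mol, of which 28.085 g is Si.
So Si makes up 28.085/140.691 = 0.1996 of the mass, i.e. 19.96%.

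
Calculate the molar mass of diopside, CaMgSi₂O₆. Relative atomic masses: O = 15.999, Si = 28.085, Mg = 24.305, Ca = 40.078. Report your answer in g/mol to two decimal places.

216.55 g/mol

M = 1·40.078 + 1·24.305 + 2·28.085 + 6·15.999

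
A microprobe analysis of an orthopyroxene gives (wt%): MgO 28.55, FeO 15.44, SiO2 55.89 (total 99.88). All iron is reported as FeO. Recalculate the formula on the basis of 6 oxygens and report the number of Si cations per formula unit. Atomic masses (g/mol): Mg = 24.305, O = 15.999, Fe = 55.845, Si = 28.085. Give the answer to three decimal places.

MgO (M=40.304): mol = 0.70837; Mg = 0.70837, O = 0.70837.
FeO (M=71.844): mol = 0.21491; Fe = 0.21491, O = 0.21491.
SiO2 (M=60.083): mol = 0.93021; Si = 0.93021, O = 1.86042.
ΣO = 2.78370; factor = 6/ΣO = 2.15540.
Si apfu = 0.93021 × 2.15540 = 2.005.

2.005 Si apfu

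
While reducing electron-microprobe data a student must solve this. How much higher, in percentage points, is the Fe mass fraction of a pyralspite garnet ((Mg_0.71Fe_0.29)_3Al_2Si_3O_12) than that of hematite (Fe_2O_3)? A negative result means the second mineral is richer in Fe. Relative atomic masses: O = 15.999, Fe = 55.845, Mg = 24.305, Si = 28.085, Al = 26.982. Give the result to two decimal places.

-58.66 percentage points

M((Mg_0.71Fe_0.29)_3Al_2Si_3O_12) = 430.562 g/mol, so wt% Fe = 48.585/430.562 × 100 = 11.28%.
M(Fe_2O_3) = 159.687 g/mol, so wt% Fe = 111.690/159.687 × 100 = 69.94%.
11.28 − 69.94 = -58.66 pp.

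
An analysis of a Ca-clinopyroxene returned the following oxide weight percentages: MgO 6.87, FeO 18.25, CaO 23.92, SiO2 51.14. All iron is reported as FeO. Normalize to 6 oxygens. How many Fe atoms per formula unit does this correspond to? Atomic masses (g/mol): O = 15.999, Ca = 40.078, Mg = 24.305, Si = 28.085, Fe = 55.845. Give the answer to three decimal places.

0.597 Fe apfu

6.87 wt% MgO ÷ 40.304 g/mol = 0.17045 mol, giving 0.17045 Mg and 0.17045 O.
18.25 wt% FeO ÷ 71.844 g/mol = 0.25402 mol, giving 0.25402 Fe and 0.25402 O.
23.92 wt% CaO ÷ 56.077 g/mol = 0.42656 mol, giving 0.42656 Ca and 0.42656 O.
51.14 wt% SiO2 ÷ 60.083 g/mol = 0.85116 mol, giving 0.85116 Si and 1.70232 O.
Oxygen sums to 2.55335; scaling by 6/2.55335 = 2.34985 puts the formula on 6 O.
Fe: 0.25402 × 2.34985 = 0.597 atoms per formula unit.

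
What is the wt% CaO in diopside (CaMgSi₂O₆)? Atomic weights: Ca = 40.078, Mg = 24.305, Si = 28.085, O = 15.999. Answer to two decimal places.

Molar mass of CaMgSi₂O₆ = 1*40.078 + 1*24.305 + 2*28.085 + 6*15.999 = 216.547 g/mol.
Each formula unit contains 1 Ca, equivalent to 1/1 = 1.0000 mol CaO.
M(CaO) = 1×40.078 + 1×15.999 = 56.077 g/mol.
Mass of CaO per formula unit = 1.0000 × 56.077 = 56.077 g.
CaO wt% = 56.077 / 216.547 × 100 = 25.90%.

25.90 wt%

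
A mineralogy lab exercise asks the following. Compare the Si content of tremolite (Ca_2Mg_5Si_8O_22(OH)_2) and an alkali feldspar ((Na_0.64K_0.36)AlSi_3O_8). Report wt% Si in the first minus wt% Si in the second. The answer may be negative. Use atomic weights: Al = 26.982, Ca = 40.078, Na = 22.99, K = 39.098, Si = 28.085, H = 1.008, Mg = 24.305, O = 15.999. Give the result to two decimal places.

-3.78 percentage points

M(Ca_2Mg_5Si_8O_22(OH)_2) = 812.353 g/mol, so wt% Si = 224.680/812.353 × 100 = 27.66%.
M((Na_0.64K_0.36)AlSi_3O_8) = 268.018 g/mol, so wt% Si = 84.255/268.018 × 100 = 31.44%.
27.66 − 31.44 = -3.78 pp.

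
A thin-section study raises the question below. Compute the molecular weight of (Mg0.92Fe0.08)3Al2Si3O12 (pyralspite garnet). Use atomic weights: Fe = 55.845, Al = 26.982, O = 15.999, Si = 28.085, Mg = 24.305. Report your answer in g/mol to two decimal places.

410.69 g/mol

M = 2.76*24.305 + 0.24*55.845 + 2*26.982 + 3*28.085 + 12*15.999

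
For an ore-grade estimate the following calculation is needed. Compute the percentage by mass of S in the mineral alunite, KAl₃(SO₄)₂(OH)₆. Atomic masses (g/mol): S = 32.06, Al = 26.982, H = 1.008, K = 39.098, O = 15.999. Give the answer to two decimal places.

15.48 weight percent

Formula mass = 1·39.098 + 3·26.982 + 2·32.06 + 14·15.999 + 6·1.008 = 414.198 g/mol, of which 64.120 g is S.
So S makes up 64.120/414.198 = 0.1548 of the mass, i.e. 15.48%.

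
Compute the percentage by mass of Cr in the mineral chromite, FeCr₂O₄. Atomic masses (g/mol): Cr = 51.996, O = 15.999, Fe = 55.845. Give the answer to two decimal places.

46.46 weight percent

Molar mass of FeCr₂O₄: 1*55.845 + 2*51.996 + 4*15.999 = 223.833 g/mol.
Mass of Cr per formula unit: 2 × 51.996 = 103.992 g.
Weight fraction Cr = 103.992 / 223.833 = 0.4646.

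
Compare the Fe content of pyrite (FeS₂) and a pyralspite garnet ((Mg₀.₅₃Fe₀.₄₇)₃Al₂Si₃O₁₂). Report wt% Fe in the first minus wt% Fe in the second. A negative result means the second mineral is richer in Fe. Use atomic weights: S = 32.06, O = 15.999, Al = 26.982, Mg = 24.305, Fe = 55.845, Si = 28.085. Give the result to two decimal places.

First mineral: 55.845 g Fe in 119.965 g formula = 46.55 wt% Fe.
Second mineral: 78.741 g Fe in 447.593 g formula = 17.59 wt% Fe.
46.55% − 17.59% gives a difference of 28.96 percentage points.

28.96 percentage points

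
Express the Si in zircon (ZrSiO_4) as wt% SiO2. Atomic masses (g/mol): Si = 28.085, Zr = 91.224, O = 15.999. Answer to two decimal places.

Formula mass = 183.305 g/mol.
1 Si → 1.0000 mol SiO2 per formula unit; M(SiO2) = 60.083, so SiO2 mass = 60.083 g.
60.083/183.305 × 100 = 32.78 wt%.

32.78 wt%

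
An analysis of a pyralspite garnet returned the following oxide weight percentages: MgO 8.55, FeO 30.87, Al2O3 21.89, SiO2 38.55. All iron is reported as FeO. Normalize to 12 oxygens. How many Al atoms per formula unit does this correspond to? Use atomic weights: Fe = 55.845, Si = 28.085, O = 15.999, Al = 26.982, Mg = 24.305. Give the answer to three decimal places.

MgO: 8.55/40.304 = 0.21214 mol → 0.21214 mol Mg, 0.21214 mol O.
FeO: 30.87/71.844 = 0.42968 mol → 0.42968 mol Fe, 0.42968 mol O.
Al2O3: 21.89/101.961 = 0.21469 mol → 0.42938 mol Al, 0.64407 mol O.
SiO2: 38.55/60.083 = 0.64161 mol → 0.64161 mol Si, 1.28322 mol O.
Total oxygen = 2.56911 mol. Normalization factor = 12/2.56911 = 4.67088.
Al per 12 O = 0.42938 × 4.67088 = 2.006.

2.006 Al apfu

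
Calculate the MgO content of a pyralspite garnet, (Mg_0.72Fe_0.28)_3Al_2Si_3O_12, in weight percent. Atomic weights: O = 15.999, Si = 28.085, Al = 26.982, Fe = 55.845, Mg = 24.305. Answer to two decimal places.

20.26 wt%

M((Mg_0.72Fe_0.28)_3Al_2Si_3O_12) = 429.616 g/mol; M(MgO) = 40.304 g/mol.
Moles MgO per formula unit = 2.16 Mg ÷ 1 = 2.1600.
MgO fraction = (2.1600 × 40.304) / 429.616 = 87.057/429.616 = 0.2026.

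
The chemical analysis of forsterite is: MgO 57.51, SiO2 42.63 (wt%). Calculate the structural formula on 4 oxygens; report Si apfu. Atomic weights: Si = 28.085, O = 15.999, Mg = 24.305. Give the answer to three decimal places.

0.997 Si apfu

MgO (M=40.304): mol = 1.42691; Mg = 1.42691, O = 1.42691.
SiO2 (M=60.083): mol = 0.70952; Si = 0.70952, O = 1.41904.
ΣO = 2.84595; factor = 4/ΣO = 1.40551.
Si apfu = 0.70952 × 1.40551 = 0.997.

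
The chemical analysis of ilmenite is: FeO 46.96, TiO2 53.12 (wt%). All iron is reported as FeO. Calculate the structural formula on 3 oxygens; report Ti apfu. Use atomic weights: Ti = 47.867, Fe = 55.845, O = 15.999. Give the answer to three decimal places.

1.006 Ti apfu

FeO (M=71.844): mol = 0.65364; Fe = 0.65364, O = 0.65364.
TiO2 (M=79.865): mol = 0.66512; Ti = 0.66512, O = 1.33024.
ΣO = 1.98388; factor = 3/ΣO = 1.51219.
Ti apfu = 0.66512 × 1.51219 = 1.006.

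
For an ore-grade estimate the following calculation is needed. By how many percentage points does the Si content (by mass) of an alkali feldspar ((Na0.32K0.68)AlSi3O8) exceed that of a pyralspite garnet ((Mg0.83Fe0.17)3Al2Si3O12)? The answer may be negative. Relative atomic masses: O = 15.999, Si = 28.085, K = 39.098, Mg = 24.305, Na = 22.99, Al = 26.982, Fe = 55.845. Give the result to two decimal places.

10.74 percentage points

Si in (Na0.32K0.68)AlSi3O8: molar mass 273.172 g/mol; 3×28.085 = 84.255 g → 30.84 wt%.
Si in (Mg0.83Fe0.17)3Al2Si3O12: molar mass 419.207 g/mol; 3×28.085 = 84.255 g → 20.10 wt%.
Difference = 30.84 − 20.10 = 10.74 percentage points.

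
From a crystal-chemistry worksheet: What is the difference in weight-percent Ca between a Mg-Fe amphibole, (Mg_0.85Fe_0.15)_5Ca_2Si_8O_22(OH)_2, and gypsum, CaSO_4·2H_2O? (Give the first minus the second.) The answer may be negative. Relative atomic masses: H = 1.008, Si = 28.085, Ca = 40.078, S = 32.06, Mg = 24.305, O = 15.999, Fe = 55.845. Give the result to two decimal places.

Ca in (Mg_0.85Fe_0.15)_5Ca_2Si_8O_22(OH)_2: molar mass 836.008 g/mol; 2×40.078 = 80.156 g → 9.59 wt%.
Ca in CaSO_4·2H_2O: molar mass 172.164 g/mol; 1×40.078 = 40.078 g → 23.28 wt%.
Difference = 9.59 − 23.28 = -13.69 percentage points.

-13.69 percentage points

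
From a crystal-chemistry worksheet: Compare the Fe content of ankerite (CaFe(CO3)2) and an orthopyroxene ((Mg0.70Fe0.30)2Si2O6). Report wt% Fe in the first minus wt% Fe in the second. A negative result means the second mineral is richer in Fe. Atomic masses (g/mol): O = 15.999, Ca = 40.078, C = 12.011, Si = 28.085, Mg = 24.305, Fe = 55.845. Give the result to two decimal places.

M(CaFe(CO3)2) = 215.939 g/mol, so wt% Fe = 55.845/215.939 × 100 = 25.86%.
M((Mg0.70Fe0.30)2Si2O6) = 219.698 g/mol, so wt% Fe = 33.507/219.698 × 100 = 15.25%.
25.86 − 15.25 = 10.61 pp.

10.61 percentage points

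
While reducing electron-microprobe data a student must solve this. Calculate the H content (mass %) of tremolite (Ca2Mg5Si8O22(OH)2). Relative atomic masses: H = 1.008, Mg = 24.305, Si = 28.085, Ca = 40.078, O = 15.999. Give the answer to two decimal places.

M(Ca2Mg5Si8O22(OH)2) = 812.353 g/mol.
H contributes 2 × 1.008 = 2.016 g per mole.
2.016/812.353 = 0.0025 → 0.25%.

0.25 mass %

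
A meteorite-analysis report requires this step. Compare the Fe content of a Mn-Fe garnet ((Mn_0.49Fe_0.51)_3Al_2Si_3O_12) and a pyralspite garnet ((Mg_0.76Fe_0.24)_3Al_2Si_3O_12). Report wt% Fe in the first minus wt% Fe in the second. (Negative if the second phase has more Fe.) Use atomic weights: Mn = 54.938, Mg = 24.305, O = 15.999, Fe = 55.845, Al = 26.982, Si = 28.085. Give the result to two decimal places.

M((Mn_0.49Fe_0.51)_3Al_2Si_3O_12) = 496.409 g/mol, so wt% Fe = 85.443/496.409 × 100 = 17.21%.
M((Mg_0.76Fe_0.24)_3Al_2Si_3O_12) = 425.831 g/mol, so wt% Fe = 40.208/425.831 × 100 = 9.44%.
17.21 − 9.44 = 7.77 pp.

7.77 percentage points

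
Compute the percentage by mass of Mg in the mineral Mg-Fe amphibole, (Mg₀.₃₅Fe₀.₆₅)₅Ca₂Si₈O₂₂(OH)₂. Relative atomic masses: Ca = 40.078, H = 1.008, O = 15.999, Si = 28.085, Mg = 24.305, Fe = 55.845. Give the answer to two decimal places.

Molar mass of (Mg₀.₃₅Fe₀.₆₅)₅Ca₂Si₈O₂₂(OH)₂: 1.75*24.305 + 3.25*55.845 + 2*40.078 + 8*28.085 + 24*15.999 + 2*1.008 = 914.858 g/mol.
Mass of Mg per formula unit: 1.75 × 24.305 = 42.534 g.
Weight fraction Mg = 42.534 / 914.858 = 0.0465.

4.65 wt%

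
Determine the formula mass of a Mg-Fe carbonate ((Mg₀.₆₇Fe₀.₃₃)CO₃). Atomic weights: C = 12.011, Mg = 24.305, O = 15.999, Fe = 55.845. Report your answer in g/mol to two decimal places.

The formula mass is the sum 0.67·24.305 + 0.33·55.845 + 1·12.011 + 3·15.999.

94.72 g/mol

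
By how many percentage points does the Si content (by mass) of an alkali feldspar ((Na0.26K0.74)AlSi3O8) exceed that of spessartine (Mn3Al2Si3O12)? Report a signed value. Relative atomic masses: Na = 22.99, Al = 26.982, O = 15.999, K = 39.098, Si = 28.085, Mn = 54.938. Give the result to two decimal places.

First mineral: 84.255 g Si in 274.139 g formula = 30.73 wt% Si.
Second mineral: 84.255 g Si in 495.021 g formula = 17.02 wt% Si.
30.73% − 17.02% gives a difference of 13.71 percentage points.

13.71 percentage points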